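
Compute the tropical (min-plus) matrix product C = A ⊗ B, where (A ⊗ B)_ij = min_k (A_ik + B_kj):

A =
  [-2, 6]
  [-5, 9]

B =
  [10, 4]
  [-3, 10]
A ⊗ B =
  [3, 2]
  [5, -1]

Apply the min-plus product entry-by-entry:
  C[0][0] = min over k of (A[0][0] + B[0][0] = -2 + 10 = 8, A[0][1] + B[1][0] = 6 + -3 = 3) = 3 (attained at k = 1)
  C[0][1] = min over k of (A[0][0] + B[0][1] = -2 + 4 = 2, A[0][1] + B[1][1] = 6 + 10 = 16) = 2 (attained at k = 0)
  C[1][0] = min over k of (A[1][0] + B[0][0] = -5 + 10 = 5, A[1][1] + B[1][0] = 9 + -3 = 6) = 5 (attained at k = 0)
  C[1][1] = min over k of (A[1][0] + B[0][1] = -5 + 4 = -1, A[1][1] + B[1][1] = 9 + 10 = 19) = -1 (attained at k = 0)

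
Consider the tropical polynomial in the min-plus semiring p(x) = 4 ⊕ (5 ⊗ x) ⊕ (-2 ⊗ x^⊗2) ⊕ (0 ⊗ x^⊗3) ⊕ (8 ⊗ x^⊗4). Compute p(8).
p(8) = 4

A tropical monomial a ⊗ x^⊗i evaluates to a + i · x. Evaluating each term at x = 8:
  Term 0 contributes 4 + 0 · 8 = 4
  Term 1 contributes 5 + 1 · 8 = 13
  Term 2 contributes -2 + 2 · 8 = 14
  Term 3 contributes 0 + 3 · 8 = 24
  Term 4 contributes 8 + 4 · 8 = 40
p(8) = ⊕ of these = min[4, 13, 14, 24, 40] = 4.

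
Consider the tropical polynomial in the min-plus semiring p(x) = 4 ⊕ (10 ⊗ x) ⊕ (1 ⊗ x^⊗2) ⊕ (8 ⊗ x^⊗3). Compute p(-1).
p(-1) = -1

A tropical monomial a ⊗ x^⊗i evaluates to a + i · x. Evaluating each term at x = -1:
  Term 0 contributes 4 + 0 · -1 = 4
  Term 1 contributes 10 + 1 · -1 = 9
  Term 2 contributes 1 + 2 · -1 = -1
  Term 3 contributes 8 + 3 · -1 = 5
p(-1) = ⊕ of these = min[4, 9, -1, 5] = -1.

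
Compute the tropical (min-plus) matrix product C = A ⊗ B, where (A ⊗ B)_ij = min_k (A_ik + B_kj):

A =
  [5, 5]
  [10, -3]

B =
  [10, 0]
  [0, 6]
A ⊗ B =
  [5, 5]
  [-3, 3]

Apply the min-plus product entry-by-entry:
  C[0][0] = min over k of (A[0][0] + B[0][0] = 5 + 10 = 15, A[0][1] + B[1][0] = 5 + 0 = 5) = 5 (attained at k = 1)
  C[0][1] = min over k of (A[0][0] + B[0][1] = 5 + 0 = 5, A[0][1] + B[1][1] = 5 + 6 = 11) = 5 (attained at k = 0)
  C[1][0] = min over k of (A[1][0] + B[0][0] = 10 + 10 = 20, A[1][1] + B[1][0] = -3 + 0 = -3) = -3 (attained at k = 1)
  C[1][1] = min over k of (A[1][0] + B[0][1] = 10 + 0 = 10, A[1][1] + B[1][1] = -3 + 6 = 3) = 3 (attained at k = 1)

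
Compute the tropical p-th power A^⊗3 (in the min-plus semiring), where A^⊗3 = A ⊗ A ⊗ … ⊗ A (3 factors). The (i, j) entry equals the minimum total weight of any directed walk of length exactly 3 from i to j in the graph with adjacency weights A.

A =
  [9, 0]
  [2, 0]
A^⊗3 =
  [2, 0]
  [2, 0]

Each entry (A^⊗3)_ij equals the minimum over all length-3 walks i = v_0 → v_1 → … → v_3 = j of Σ_t A[v_t][v_{t+1}]. For example, for (i, j) = (0, 1) we minimise over 4 possible intermediate vertex sequences; the minimum is 0, attained along the walk 0 → 1 → 1 → 1.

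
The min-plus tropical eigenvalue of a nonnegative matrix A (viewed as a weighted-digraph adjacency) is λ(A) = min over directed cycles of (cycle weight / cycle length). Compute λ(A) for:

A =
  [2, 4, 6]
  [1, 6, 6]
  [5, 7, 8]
λ(A) = 2

Enumerate directed cycles and compute their means (weight / length). Sample:
  cycle 0 → 0: weight = 2, length = 1, mean = 2/1 ≈ 2.000
  cycle 1 → 1: weight = 6, length = 1, mean = 6/1 ≈ 6.000
  cycle 2 → 2: weight = 8, length = 1, mean = 8/1 ≈ 8.000
  cycle 0 → 1 → 0: weight = 5, length = 2, mean = 5/2 ≈ 2.500
  cycle 0 → 2 → 0: weight = 11, length = 2, mean = 11/2 ≈ 5.500
  cycle 1 → 0 → 1: weight = 5, length = 2, mean = 5/2 ≈ 2.500
Minimum mean = 2.000, attained e.g. along the cycle 0 → 0 with weight 2 and length 1. So λ(A) = 2/1 = 2.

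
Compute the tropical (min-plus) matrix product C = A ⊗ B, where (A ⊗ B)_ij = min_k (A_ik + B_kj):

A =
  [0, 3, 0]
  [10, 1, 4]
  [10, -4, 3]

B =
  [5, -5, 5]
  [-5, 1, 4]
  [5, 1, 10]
A ⊗ B =
  [-2, -5, 5]
  [-4, 2, 5]
  [-9, -3, 0]

Apply the min-plus product entry-by-entry:
  C[0][0] = min over k of (A[0][0] + B[0][0] = 0 + 5 = 5, A[0][1] + B[1][0] = 3 + -5 = -2, A[0][2] + B[2][0] = 0 + 5 = 5) = -2 (attained at k = 1)
  C[0][1] = min over k of (A[0][0] + B[0][1] = 0 + -5 = -5, A[0][1] + B[1][1] = 3 + 1 = 4, A[0][2] + B[2][1] = 0 + 1 = 1) = -5 (attained at k = 0)
  C[0][2] = min over k of (A[0][0] + B[0][2] = 0 + 5 = 5, A[0][1] + B[1][2] = 3 + 4 = 7, A[0][2] + B[2][2] = 0 + 10 = 10) = 5 (attained at k = 0)
  C[1][0] = min over k of (A[1][0] + B[0][0] = 10 + 5 = 15, A[1][1] + B[1][0] = 1 + -5 = -4, A[1][2] + B[2][0] = 4 + 5 = 9) = -4 (attained at k = 1)
  C[1][1] = min over k of (A[1][0] + B[0][1] = 10 + -5 = 5, A[1][1] + B[1][1] = 1 + 1 = 2, A[1][2] + B[2][1] = 4 + 1 = 5) = 2 (attained at k = 1)
  C[1][2] = min over k of (A[1][0] + B[0][2] = 10 + 5 = 15, A[1][1] + B[1][2] = 1 + 4 = 5, A[1][2] + B[2][2] = 4 + 10 = 14) = 5 (attained at k = 1)
  C[2][0] = min over k of (A[2][0] + B[0][0] = 10 + 5 = 15, A[2][1] + B[1][0] = -4 + -5 = -9, A[2][2] + B[2][0] = 3 + 5 = 8) = -9 (attained at k = 1)
  C[2][1] = min over k of (A[2][0] + B[0][1] = 10 + -5 = 5, A[2][1] + B[1][1] = -4 + 1 = -3, A[2][2] + B[2][1] = 3 + 1 = 4) = -3 (attained at k = 1)
  C[2][2] = min over k of (A[2][0] + B[0][2] = 10 + 5 = 15, A[2][1] + B[1][2] = -4 + 4 = 0, A[2][2] + B[2][2] = 3 + 10 = 13) = 0 (attained at k = 1)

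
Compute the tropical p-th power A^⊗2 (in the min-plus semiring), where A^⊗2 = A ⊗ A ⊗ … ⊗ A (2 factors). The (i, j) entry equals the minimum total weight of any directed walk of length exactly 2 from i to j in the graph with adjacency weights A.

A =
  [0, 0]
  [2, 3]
A^⊗2 =
  [0, 0]
  [2, 2]

Each entry (A^⊗2)_ij equals the minimum over all length-2 walks i = v_0 → v_1 → … → v_2 = j of Σ_t A[v_t][v_{t+1}]. For example, for (i, j) = (0, 1) we minimise over 2 possible intermediate vertex sequences; the minimum is 0, attained along the walk 0 → 0 → 1.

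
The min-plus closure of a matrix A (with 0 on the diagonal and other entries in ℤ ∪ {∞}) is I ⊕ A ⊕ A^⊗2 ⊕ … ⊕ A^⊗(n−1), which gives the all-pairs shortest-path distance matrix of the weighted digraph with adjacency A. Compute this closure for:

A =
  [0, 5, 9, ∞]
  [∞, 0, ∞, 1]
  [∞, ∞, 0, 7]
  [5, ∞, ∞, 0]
Closure =
  [0, 5, 9, 6]
  [6, 0, 15, 1]
  [12, 17, 0, 7]
  [5, 10, 14, 0]

This is the Floyd-Warshall all-pairs shortest-path computation. For each intermediate vertex k = 0, 1, …, 3, update dist[i][j] ← min(dist[i][j], dist[i][k] + dist[k][j]). The final matrix gives, for each (i, j), the minimum total weight of any directed path from i to j (possibly empty when i = j).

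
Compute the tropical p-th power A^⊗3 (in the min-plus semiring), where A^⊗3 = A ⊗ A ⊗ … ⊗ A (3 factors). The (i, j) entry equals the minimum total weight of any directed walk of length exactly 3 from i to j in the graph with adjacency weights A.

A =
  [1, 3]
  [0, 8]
A^⊗3 =
  [3, 5]
  [2, 4]

Each entry (A^⊗3)_ij equals the minimum over all length-3 walks i = v_0 → v_1 → … → v_3 = j of Σ_t A[v_t][v_{t+1}]. For example, for (i, j) = (0, 1) we minimise over 4 possible intermediate vertex sequences; the minimum is 5, attained along the walk 0 → 0 → 0 → 1.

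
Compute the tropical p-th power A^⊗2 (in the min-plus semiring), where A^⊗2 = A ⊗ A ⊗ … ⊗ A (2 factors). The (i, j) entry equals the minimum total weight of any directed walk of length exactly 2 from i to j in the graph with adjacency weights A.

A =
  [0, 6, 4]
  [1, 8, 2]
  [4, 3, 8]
A^⊗2 =
  [0, 6, 4]
  [1, 5, 5]
  [4, 10, 5]

Each entry (A^⊗2)_ij equals the minimum over all length-2 walks i = v_0 → v_1 → … → v_2 = j of Σ_t A[v_t][v_{t+1}]. For example, for (i, j) = (0, 2) we minimise over 3 possible intermediate vertex sequences; the minimum is 4, attained along the walk 0 → 0 → 2.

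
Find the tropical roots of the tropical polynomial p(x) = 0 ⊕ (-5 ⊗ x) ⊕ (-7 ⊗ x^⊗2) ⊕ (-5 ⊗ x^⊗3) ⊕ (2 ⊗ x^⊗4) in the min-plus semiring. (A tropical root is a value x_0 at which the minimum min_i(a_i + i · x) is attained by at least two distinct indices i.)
Roots: {-7, -2, 2, 5}

Each tropical root is a break point of the lower envelope of the lines y = a_i + i · x (there are 5 lines, with slopes 0, 1, ..., 4). Only the lines that attain the minimum somewhere contribute to roots; other lines are dominated. Here the surviving (envelope) indices are i = 4, i = 3, i = 2, i = 1, i = 0.
Intersections between consecutive envelope lines give the roots: for adjacent envelope indices i < j the intersection is x = (a_i − a_j) / (j − i). Reading off the sorted break points: {-7, -2, 2, 5}.
Verification: at each break x_0, at least two indices attain the minimum of min_i(a_i + i · x_0).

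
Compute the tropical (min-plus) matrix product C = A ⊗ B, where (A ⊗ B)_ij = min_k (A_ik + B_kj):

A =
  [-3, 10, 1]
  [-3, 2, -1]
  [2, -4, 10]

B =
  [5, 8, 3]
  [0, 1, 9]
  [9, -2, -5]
A ⊗ B =
  [2, -1, -4]
  [2, -3, -6]
  [-4, -3, 5]

Apply the min-plus product entry-by-entry:
  C[0][0] = min over k of (A[0][0] + B[0][0] = -3 + 5 = 2, A[0][1] + B[1][0] = 10 + 0 = 10, A[0][2] + B[2][0] = 1 + 9 = 10) = 2 (attained at k = 0)
  C[0][1] = min over k of (A[0][0] + B[0][1] = -3 + 8 = 5, A[0][1] + B[1][1] = 10 + 1 = 11, A[0][2] + B[2][1] = 1 + -2 = -1) = -1 (attained at k = 2)
  C[0][2] = min over k of (A[0][0] + B[0][2] = -3 + 3 = 0, A[0][1] + B[1][2] = 10 + 9 = 19, A[0][2] + B[2][2] = 1 + -5 = -4) = -4 (attained at k = 2)
  C[1][0] = min over k of (A[1][0] + B[0][0] = -3 + 5 = 2, A[1][1] + B[1][0] = 2 + 0 = 2, A[1][2] + B[2][0] = -1 + 9 = 8) = 2 (attained at k = 0)
  C[1][1] = min over k of (A[1][0] + B[0][1] = -3 + 8 = 5, A[1][1] + B[1][1] = 2 + 1 = 3, A[1][2] + B[2][1] = -1 + -2 = -3) = -3 (attained at k = 2)
  C[1][2] = min over k of (A[1][0] + B[0][2] = -3 + 3 = 0, A[1][1] + B[1][2] = 2 + 9 = 11, A[1][2] + B[2][2] = -1 + -5 = -6) = -6 (attained at k = 2)
  C[2][0] = min over k of (A[2][0] + B[0][0] = 2 + 5 = 7, A[2][1] + B[1][0] = -4 + 0 = -4, A[2][2] + B[2][0] = 10 + 9 = 19) = -4 (attained at k = 1)
  C[2][1] = min over k of (A[2][0] + B[0][1] = 2 + 8 = 10, A[2][1] + B[1][1] = -4 + 1 = -3, A[2][2] + B[2][1] = 10 + -2 = 8) = -3 (attained at k = 1)
  C[2][2] = min over k of (A[2][0] + B[0][2] = 2 + 3 = 5, A[2][1] + B[1][2] = -4 + 9 = 5, A[2][2] + B[2][2] = 10 + -5 = 5) = 5 (attained at k = 0)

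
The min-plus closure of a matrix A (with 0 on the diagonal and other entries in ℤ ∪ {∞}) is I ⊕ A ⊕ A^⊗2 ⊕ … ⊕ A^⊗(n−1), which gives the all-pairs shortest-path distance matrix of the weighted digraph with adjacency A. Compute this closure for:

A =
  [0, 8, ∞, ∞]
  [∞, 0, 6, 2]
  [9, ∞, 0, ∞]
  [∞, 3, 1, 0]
Closure =
  [0, 8, 11, 10]
  [12, 0, 3, 2]
  [9, 17, 0, 19]
  [10, 3, 1, 0]

This is the Floyd-Warshall all-pairs shortest-path computation. For each intermediate vertex k = 0, 1, …, 3, update dist[i][j] ← min(dist[i][j], dist[i][k] + dist[k][j]). The final matrix gives, for each (i, j), the minimum total weight of any directed path from i to j (possibly empty when i = j).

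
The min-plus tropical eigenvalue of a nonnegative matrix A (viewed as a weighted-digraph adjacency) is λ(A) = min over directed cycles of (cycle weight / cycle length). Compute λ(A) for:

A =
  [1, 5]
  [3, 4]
λ(A) = 1

Enumerate directed cycles and compute their means (weight / length). Sample:
  cycle 0 → 0: weight = 1, length = 1, mean = 1/1 ≈ 1.000
  cycle 1 → 1: weight = 4, length = 1, mean = 4/1 ≈ 4.000
  cycle 0 → 1 → 0: weight = 8, length = 2, mean = 8/2 ≈ 4.000
  cycle 1 → 0 → 1: weight = 8, length = 2, mean = 8/2 ≈ 4.000
Minimum mean = 1.000, attained e.g. along the cycle 0 → 0 with weight 1 and length 1. So λ(A) = 1/1 = 1.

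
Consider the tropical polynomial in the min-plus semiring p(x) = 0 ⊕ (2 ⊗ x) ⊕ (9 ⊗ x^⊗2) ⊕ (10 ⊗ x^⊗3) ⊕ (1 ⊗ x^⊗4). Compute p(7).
p(7) = 0

A tropical monomial a ⊗ x^⊗i evaluates to a + i · x. Evaluating each term at x = 7:
  Term 0 contributes 0 + 0 · 7 = 0
  Term 1 contributes 2 + 1 · 7 = 9
  Term 2 contributes 9 + 2 · 7 = 23
  Term 3 contributes 10 + 3 · 7 = 31
  Term 4 contributes 1 + 4 · 7 = 29
p(7) = ⊕ of these = min[0, 9, 23, 31, 29] = 0.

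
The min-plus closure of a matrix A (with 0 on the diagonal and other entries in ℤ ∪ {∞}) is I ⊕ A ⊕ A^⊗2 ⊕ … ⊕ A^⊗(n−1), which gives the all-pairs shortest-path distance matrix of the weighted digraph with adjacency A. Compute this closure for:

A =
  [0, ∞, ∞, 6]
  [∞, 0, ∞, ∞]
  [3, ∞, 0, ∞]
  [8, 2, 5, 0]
Closure =
  [0, 8, 11, 6]
  [∞, 0, ∞, ∞]
  [3, 11, 0, 9]
  [8, 2, 5, 0]

This is the Floyd-Warshall all-pairs shortest-path computation. For each intermediate vertex k = 0, 1, …, 3, update dist[i][j] ← min(dist[i][j], dist[i][k] + dist[k][j]). The final matrix gives, for each (i, j), the minimum total weight of any directed path from i to j (possibly empty when i = j).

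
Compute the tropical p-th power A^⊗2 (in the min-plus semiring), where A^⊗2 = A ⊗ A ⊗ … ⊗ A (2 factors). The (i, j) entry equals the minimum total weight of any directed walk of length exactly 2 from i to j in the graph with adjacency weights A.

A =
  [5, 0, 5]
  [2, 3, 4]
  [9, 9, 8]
A^⊗2 =
  [2, 3, 4]
  [5, 2, 7]
  [11, 9, 13]

Each entry (A^⊗2)_ij equals the minimum over all length-2 walks i = v_0 → v_1 → … → v_2 = j of Σ_t A[v_t][v_{t+1}]. For example, for (i, j) = (0, 2) we minimise over 3 possible intermediate vertex sequences; the minimum is 4, attained along the walk 0 → 1 → 2.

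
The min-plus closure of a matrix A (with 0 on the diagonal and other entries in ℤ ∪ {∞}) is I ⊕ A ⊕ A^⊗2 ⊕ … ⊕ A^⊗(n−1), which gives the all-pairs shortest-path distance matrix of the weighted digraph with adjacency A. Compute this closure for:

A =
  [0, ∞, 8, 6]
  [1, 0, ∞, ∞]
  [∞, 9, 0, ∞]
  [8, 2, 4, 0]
Closure =
  [0, 8, 8, 6]
  [1, 0, 9, 7]
  [10, 9, 0, 16]
  [3, 2, 4, 0]

This is the Floyd-Warshall all-pairs shortest-path computation. For each intermediate vertex k = 0, 1, …, 3, update dist[i][j] ← min(dist[i][j], dist[i][k] + dist[k][j]). The final matrix gives, for each (i, j), the minimum total weight of any directed path from i to j (possibly empty when i = j).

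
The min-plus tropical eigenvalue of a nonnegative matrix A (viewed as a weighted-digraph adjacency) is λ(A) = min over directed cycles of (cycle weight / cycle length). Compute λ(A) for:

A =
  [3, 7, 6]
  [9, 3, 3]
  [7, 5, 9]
λ(A) = 3

Enumerate directed cycles and compute their means (weight / length). Sample:
  cycle 0 → 0: weight = 3, length = 1, mean = 3/1 ≈ 3.000
  cycle 1 → 1: weight = 3, length = 1, mean = 3/1 ≈ 3.000
  cycle 2 → 2: weight = 9, length = 1, mean = 9/1 ≈ 9.000
  cycle 0 → 1 → 0: weight = 16, length = 2, mean = 16/2 ≈ 8.000
  cycle 0 → 2 → 0: weight = 13, length = 2, mean = 13/2 ≈ 6.500
  cycle 1 → 0 → 1: weight = 16, length = 2, mean = 16/2 ≈ 8.000
Minimum mean = 3.000, attained e.g. along the cycle 0 → 0 with weight 3 and length 1. So λ(A) = 3/1 = 3.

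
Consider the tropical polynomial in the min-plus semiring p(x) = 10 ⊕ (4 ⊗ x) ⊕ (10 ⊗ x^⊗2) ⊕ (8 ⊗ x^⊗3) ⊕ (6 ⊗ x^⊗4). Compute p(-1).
p(-1) = 2

A tropical monomial a ⊗ x^⊗i evaluates to a + i · x. Evaluating each term at x = -1:
  Term 0 contributes 10 + 0 · -1 = 10
  Term 1 contributes 4 + 1 · -1 = 3
  Term 2 contributes 10 + 2 · -1 = 8
  Term 3 contributes 8 + 3 · -1 = 5
  Term 4 contributes 6 + 4 · -1 = 2
p(-1) = ⊕ of these = min[10, 3, 8, 5, 2] = 2.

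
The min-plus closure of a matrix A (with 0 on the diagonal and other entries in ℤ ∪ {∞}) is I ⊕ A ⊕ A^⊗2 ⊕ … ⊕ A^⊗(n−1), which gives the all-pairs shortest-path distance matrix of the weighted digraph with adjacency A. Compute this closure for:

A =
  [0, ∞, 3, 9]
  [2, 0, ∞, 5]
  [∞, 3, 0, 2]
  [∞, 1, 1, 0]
Closure =
  [0, 6, 3, 5]
  [2, 0, 5, 5]
  [5, 3, 0, 2]
  [3, 1, 1, 0]

This is the Floyd-Warshall all-pairs shortest-path computation. For each intermediate vertex k = 0, 1, …, 3, update dist[i][j] ← min(dist[i][j], dist[i][k] + dist[k][j]). The final matrix gives, for each (i, j), the minimum total weight of any directed path from i to j (possibly empty when i = j).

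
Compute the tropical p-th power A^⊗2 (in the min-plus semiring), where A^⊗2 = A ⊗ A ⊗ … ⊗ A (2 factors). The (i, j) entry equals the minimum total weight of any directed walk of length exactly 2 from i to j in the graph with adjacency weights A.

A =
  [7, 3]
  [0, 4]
A^⊗2 =
  [3, 7]
  [4, 3]

Each entry (A^⊗2)_ij equals the minimum over all length-2 walks i = v_0 → v_1 → … → v_2 = j of Σ_t A[v_t][v_{t+1}]. For example, for (i, j) = (0, 1) we minimise over 2 possible intermediate vertex sequences; the minimum is 7, attained along the walk 0 → 1 → 1.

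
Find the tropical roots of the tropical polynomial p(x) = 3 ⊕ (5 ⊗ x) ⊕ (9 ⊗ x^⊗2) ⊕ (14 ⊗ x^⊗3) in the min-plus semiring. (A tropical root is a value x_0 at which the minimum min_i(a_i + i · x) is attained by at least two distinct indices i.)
Roots: {-5, -4, -2}

Each tropical root is a break point of the lower envelope of the lines y = a_i + i · x (there are 4 lines, with slopes 0, 1, ..., 3). Only the lines that attain the minimum somewhere contribute to roots; other lines are dominated. Here the surviving (envelope) indices are i = 3, i = 2, i = 1, i = 0.
Intersections between consecutive envelope lines give the roots: for adjacent envelope indices i < j the intersection is x = (a_i − a_j) / (j − i). Reading off the sorted break points: {-5, -4, -2}.
Verification: at each break x_0, at least two indices attain the minimum of min_i(a_i + i · x_0).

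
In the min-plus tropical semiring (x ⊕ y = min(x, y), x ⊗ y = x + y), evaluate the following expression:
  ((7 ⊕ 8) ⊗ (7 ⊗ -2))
((7 ⊕ 8) ⊗ (7 ⊗ -2)) = 12

Expand innermost to outermost. Recall ⊕ takes the minimum of its arguments and ⊗ takes their sum. Working out the expression ((7 ⊕ 8) ⊗ (7 ⊗ -2)) gives 12.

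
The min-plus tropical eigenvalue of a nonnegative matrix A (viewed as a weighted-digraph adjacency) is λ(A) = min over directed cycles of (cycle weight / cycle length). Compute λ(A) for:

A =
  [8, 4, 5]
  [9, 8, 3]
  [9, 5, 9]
λ(A) = 4

Enumerate directed cycles and compute their means (weight / length). Sample:
  cycle 0 → 0: weight = 8, length = 1, mean = 8/1 ≈ 8.000
  cycle 1 → 1: weight = 8, length = 1, mean = 8/1 ≈ 8.000
  cycle 2 → 2: weight = 9, length = 1, mean = 9/1 ≈ 9.000
  cycle 0 → 1 → 0: weight = 13, length = 2, mean = 13/2 ≈ 6.500
  cycle 0 → 2 → 0: weight = 14, length = 2, mean = 14/2 ≈ 7.000
  cycle 1 → 0 → 1: weight = 13, length = 2, mean = 13/2 ≈ 6.500
Minimum mean = 4.000, attained e.g. along the cycle 1 → 2 → 1 with weight 8 and length 2. So λ(A) = 8/2 = 4.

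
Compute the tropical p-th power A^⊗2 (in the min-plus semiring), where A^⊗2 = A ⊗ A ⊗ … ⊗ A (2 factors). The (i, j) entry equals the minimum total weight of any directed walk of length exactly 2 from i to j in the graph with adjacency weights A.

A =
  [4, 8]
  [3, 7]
A^⊗2 =
  [8, 12]
  [7, 11]

Each entry (A^⊗2)_ij equals the minimum over all length-2 walks i = v_0 → v_1 → … → v_2 = j of Σ_t A[v_t][v_{t+1}]. For example, for (i, j) = (0, 1) we minimise over 2 possible intermediate vertex sequences; the minimum is 12, attained along the walk 0 → 0 → 1.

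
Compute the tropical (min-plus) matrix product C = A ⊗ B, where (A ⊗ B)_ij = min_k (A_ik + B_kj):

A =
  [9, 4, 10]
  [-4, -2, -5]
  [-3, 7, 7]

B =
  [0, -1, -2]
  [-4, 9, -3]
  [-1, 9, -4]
A ⊗ B =
  [0, 8, 1]
  [-6, -5, -9]
  [-3, -4, -5]

Apply the min-plus product entry-by-entry:
  C[0][0] = min over k of (A[0][0] + B[0][0] = 9 + 0 = 9, A[0][1] + B[1][0] = 4 + -4 = 0, A[0][2] + B[2][0] = 10 + -1 = 9) = 0 (attained at k = 1)
  C[0][1] = min over k of (A[0][0] + B[0][1] = 9 + -1 = 8, A[0][1] + B[1][1] = 4 + 9 = 13, A[0][2] + B[2][1] = 10 + 9 = 19) = 8 (attained at k = 0)
  C[0][2] = min over k of (A[0][0] + B[0][2] = 9 + -2 = 7, A[0][1] + B[1][2] = 4 + -3 = 1, A[0][2] + B[2][2] = 10 + -4 = 6) = 1 (attained at k = 1)
  C[1][0] = min over k of (A[1][0] + B[0][0] = -4 + 0 = -4, A[1][1] + B[1][0] = -2 + -4 = -6, A[1][2] + B[2][0] = -5 + -1 = -6) = -6 (attained at k = 1)
  C[1][1] = min over k of (A[1][0] + B[0][1] = -4 + -1 = -5, A[1][1] + B[1][1] = -2 + 9 = 7, A[1][2] + B[2][1] = -5 + 9 = 4) = -5 (attained at k = 0)
  C[1][2] = min over k of (A[1][0] + B[0][2] = -4 + -2 = -6, A[1][1] + B[1][2] = -2 + -3 = -5, A[1][2] + B[2][2] = -5 + -4 = -9) = -9 (attained at k = 2)
  C[2][0] = min over k of (A[2][0] + B[0][0] = -3 + 0 = -3, A[2][1] + B[1][0] = 7 + -4 = 3, A[2][2] + B[2][0] = 7 + -1 = 6) = -3 (attained at k = 0)
  C[2][1] = min over k of (A[2][0] + B[0][1] = -3 + -1 = -4, A[2][1] + B[1][1] = 7 + 9 = 16, A[2][2] + B[2][1] = 7 + 9 = 16) = -4 (attained at k = 0)
  C[2][2] = min over k of (A[2][0] + B[0][2] = -3 + -2 = -5, A[2][1] + B[1][2] = 7 + -3 = 4, A[2][2] + B[2][2] = 7 + -4 = 3) = -5 (attained at k = 0)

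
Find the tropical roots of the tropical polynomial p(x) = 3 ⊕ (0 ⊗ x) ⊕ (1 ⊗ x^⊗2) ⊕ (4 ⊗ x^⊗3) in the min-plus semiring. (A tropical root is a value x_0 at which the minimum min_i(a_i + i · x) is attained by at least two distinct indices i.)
Roots: {-3, -1, 3}

Each tropical root is a break point of the lower envelope of the lines y = a_i + i · x (there are 4 lines, with slopes 0, 1, ..., 3). Only the lines that attain the minimum somewhere contribute to roots; other lines are dominated. Here the surviving (envelope) indices are i = 3, i = 2, i = 1, i = 0.
Intersections between consecutive envelope lines give the roots: for adjacent envelope indices i < j the intersection is x = (a_i − a_j) / (j − i). Reading off the sorted break points: {-3, -1, 3}.
Verification: at each break x_0, at least two indices attain the minimum of min_i(a_i + i · x_0).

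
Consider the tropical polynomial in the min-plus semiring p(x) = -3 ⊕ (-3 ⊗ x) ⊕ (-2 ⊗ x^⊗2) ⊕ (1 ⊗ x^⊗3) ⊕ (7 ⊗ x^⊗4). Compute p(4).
p(4) = -3

A tropical monomial a ⊗ x^⊗i evaluates to a + i · x. Evaluating each term at x = 4:
  Term 0 contributes -3 + 0 · 4 = -3
  Term 1 contributes -3 + 1 · 4 = 1
  Term 2 contributes -2 + 2 · 4 = 6
  Term 3 contributes 1 + 3 · 4 = 13
  Term 4 contributes 7 + 4 · 4 = 23
p(4) = ⊕ of these = min[-3, 1, 6, 13, 23] = -3.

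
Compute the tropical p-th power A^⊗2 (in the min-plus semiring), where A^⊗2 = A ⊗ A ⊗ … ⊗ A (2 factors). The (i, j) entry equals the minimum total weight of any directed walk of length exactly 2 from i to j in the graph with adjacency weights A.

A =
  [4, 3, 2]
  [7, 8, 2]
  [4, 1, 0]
A^⊗2 =
  [6, 3, 2]
  [6, 3, 2]
  [4, 1, 0]

Each entry (A^⊗2)_ij equals the minimum over all length-2 walks i = v_0 → v_1 → … → v_2 = j of Σ_t A[v_t][v_{t+1}]. For example, for (i, j) = (0, 2) we minimise over 3 possible intermediate vertex sequences; the minimum is 2, attained along the walk 0 → 2 → 2.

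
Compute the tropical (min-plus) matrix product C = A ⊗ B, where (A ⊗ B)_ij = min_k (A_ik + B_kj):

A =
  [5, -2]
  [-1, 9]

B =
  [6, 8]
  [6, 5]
A ⊗ B =
  [4, 3]
  [5, 7]

Apply the min-plus product entry-by-entry:
  C[0][0] = min over k of (A[0][0] + B[0][0] = 5 + 6 = 11, A[0][1] + B[1][0] = -2 + 6 = 4) = 4 (attained at k = 1)
  C[0][1] = min over k of (A[0][0] + B[0][1] = 5 + 8 = 13, A[0][1] + B[1][1] = -2 + 5 = 3) = 3 (attained at k = 1)
  C[1][0] = min over k of (A[1][0] + B[0][0] = -1 + 6 = 5, A[1][1] + B[1][0] = 9 + 6 = 15) = 5 (attained at k = 0)
  C[1][1] = min over k of (A[1][0] + B[0][1] = -1 + 8 = 7, A[1][1] + B[1][1] = 9 + 5 = 14) = 7 (attained at k = 0)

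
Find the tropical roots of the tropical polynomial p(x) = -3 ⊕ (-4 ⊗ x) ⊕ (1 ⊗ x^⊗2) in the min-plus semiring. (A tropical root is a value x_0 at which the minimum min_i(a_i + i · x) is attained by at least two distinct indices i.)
Roots: {-5, 1}

Each tropical root is a break point of the lower envelope of the lines y = a_i + i · x (there are 3 lines, with slopes 0, 1, ..., 2). Only the lines that attain the minimum somewhere contribute to roots; other lines are dominated. Here the surviving (envelope) indices are i = 2, i = 1, i = 0.
Intersections between consecutive envelope lines give the roots: for adjacent envelope indices i < j the intersection is x = (a_i − a_j) / (j − i). Reading off the sorted break points: {-5, 1}.
Verification: at each break x_0, at least two indices attain the minimum of min_i(a_i + i · x_0).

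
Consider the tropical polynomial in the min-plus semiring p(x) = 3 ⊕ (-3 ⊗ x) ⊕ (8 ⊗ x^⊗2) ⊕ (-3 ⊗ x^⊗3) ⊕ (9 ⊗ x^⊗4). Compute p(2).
p(2) = -1

A tropical monomial a ⊗ x^⊗i evaluates to a + i · x. Evaluating each term at x = 2:
  Term 0 contributes 3 + 0 · 2 = 3
  Term 1 contributes -3 + 1 · 2 = -1
  Term 2 contributes 8 + 2 · 2 = 12
  Term 3 contributes -3 + 3 · 2 = 3
  Term 4 contributes 9 + 4 · 2 = 17
p(2) = ⊕ of these = min[3, -1, 12, 3, 17] = -1.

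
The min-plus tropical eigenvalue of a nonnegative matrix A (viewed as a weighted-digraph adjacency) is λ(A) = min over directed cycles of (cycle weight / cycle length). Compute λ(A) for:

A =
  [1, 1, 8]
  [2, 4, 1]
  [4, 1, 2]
λ(A) = 1

Enumerate directed cycles and compute their means (weight / length). Sample:
  cycle 0 → 0: weight = 1, length = 1, mean = 1/1 ≈ 1.000
  cycle 1 → 1: weight = 4, length = 1, mean = 4/1 ≈ 4.000
  cycle 2 → 2: weight = 2, length = 1, mean = 2/1 ≈ 2.000
  cycle 0 → 1 → 0: weight = 3, length = 2, mean = 3/2 ≈ 1.500
  cycle 0 → 2 → 0: weight = 12, length = 2, mean = 12/2 ≈ 6.000
  cycle 1 → 0 → 1: weight = 3, length = 2, mean = 3/2 ≈ 1.500
Minimum mean = 1.000, attained e.g. along the cycle 0 → 0 with weight 1 and length 1. So λ(A) = 1/1 = 1.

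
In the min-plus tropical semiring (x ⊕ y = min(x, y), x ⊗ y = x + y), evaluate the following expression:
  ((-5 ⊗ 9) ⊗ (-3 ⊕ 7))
((-5 ⊗ 9) ⊗ (-3 ⊕ 7)) = 1

Expand innermost to outermost. Recall ⊕ takes the minimum of its arguments and ⊗ takes their sum. Working out the expression ((-5 ⊗ 9) ⊗ (-3 ⊕ 7)) gives 1.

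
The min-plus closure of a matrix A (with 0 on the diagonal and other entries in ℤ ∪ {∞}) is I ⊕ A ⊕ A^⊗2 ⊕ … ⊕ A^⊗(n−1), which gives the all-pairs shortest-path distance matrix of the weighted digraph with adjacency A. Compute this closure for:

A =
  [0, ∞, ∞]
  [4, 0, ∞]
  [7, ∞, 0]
Closure =
  [0, ∞, ∞]
  [4, 0, ∞]
  [7, ∞, 0]

This is the Floyd-Warshall all-pairs shortest-path computation. For each intermediate vertex k = 0, 1, …, 2, update dist[i][j] ← min(dist[i][j], dist[i][k] + dist[k][j]). The final matrix gives, for each (i, j), the minimum total weight of any directed path from i to j (possibly empty when i = j).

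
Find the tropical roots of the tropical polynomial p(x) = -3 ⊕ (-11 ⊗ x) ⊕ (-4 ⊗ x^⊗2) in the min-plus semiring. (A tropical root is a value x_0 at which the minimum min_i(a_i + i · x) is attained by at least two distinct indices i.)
Roots: {-7, 8}

Each tropical root is a break point of the lower envelope of the lines y = a_i + i · x (there are 3 lines, with slopes 0, 1, ..., 2). Only the lines that attain the minimum somewhere contribute to roots; other lines are dominated. Here the surviving (envelope) indices are i = 2, i = 1, i = 0.
Intersections between consecutive envelope lines give the roots: for adjacent envelope indices i < j the intersection is x = (a_i − a_j) / (j − i). Reading off the sorted break points: {-7, 8}.
Verification: at each break x_0, at least two indices attain the minimum of min_i(a_i + i · x_0).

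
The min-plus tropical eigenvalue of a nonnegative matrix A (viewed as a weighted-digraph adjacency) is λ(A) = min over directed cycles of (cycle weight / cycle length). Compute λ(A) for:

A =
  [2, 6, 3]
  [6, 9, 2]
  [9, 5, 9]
λ(A) = 2

Enumerate directed cycles and compute their means (weight / length). Sample:
  cycle 0 → 0: weight = 2, length = 1, mean = 2/1 ≈ 2.000
  cycle 1 → 1: weight = 9, length = 1, mean = 9/1 ≈ 9.000
  cycle 2 → 2: weight = 9, length = 1, mean = 9/1 ≈ 9.000
  cycle 0 → 1 → 0: weight = 12, length = 2, mean = 12/2 ≈ 6.000
  cycle 0 → 2 → 0: weight = 12, length = 2, mean = 12/2 ≈ 6.000
  cycle 1 → 0 → 1: weight = 12, length = 2, mean = 12/2 ≈ 6.000
Minimum mean = 2.000, attained e.g. along the cycle 0 → 0 with weight 2 and length 1. So λ(A) = 2/1 = 2.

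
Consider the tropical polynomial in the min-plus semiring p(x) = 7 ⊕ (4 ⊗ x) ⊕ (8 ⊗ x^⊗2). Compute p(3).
p(3) = 7

A tropical monomial a ⊗ x^⊗i evaluates to a + i · x. Evaluating each term at x = 3:
  Term 0 contributes 7 + 0 · 3 = 7
  Term 1 contributes 4 + 1 · 3 = 7
  Term 2 contributes 8 + 2 · 3 = 14
p(3) = ⊕ of these = min[7, 7, 14] = 7.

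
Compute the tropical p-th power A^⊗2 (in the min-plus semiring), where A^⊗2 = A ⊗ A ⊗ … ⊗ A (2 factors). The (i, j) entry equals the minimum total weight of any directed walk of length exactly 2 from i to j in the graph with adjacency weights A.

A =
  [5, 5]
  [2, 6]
A^⊗2 =
  [7, 10]
  [7, 7]

Each entry (A^⊗2)_ij equals the minimum over all length-2 walks i = v_0 → v_1 → … → v_2 = j of Σ_t A[v_t][v_{t+1}]. For example, for (i, j) = (0, 1) we minimise over 2 possible intermediate vertex sequences; the minimum is 10, attained along the walk 0 → 0 → 1.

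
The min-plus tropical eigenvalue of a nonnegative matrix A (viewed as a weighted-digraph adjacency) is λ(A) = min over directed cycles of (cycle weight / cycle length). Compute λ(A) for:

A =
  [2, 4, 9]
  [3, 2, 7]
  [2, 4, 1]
λ(A) = 1

Enumerate directed cycles and compute their means (weight / length). Sample:
  cycle 0 → 0: weight = 2, length = 1, mean = 2/1 ≈ 2.000
  cycle 1 → 1: weight = 2, length = 1, mean = 2/1 ≈ 2.000
  cycle 2 → 2: weight = 1, length = 1, mean = 1/1 ≈ 1.000
  cycle 0 → 1 → 0: weight = 7, length = 2, mean = 7/2 ≈ 3.500
  cycle 0 → 2 → 0: weight = 11, length = 2, mean = 11/2 ≈ 5.500
  cycle 1 → 0 → 1: weight = 7, length = 2, mean = 7/2 ≈ 3.500
Minimum mean = 1.000, attained e.g. along the cycle 2 → 2 with weight 1 and length 1. So λ(A) = 1/1 = 1.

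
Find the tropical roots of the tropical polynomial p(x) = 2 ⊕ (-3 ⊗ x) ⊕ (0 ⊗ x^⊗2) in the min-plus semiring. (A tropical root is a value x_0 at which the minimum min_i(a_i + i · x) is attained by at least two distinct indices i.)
Roots: {-3, 5}

Each tropical root is a break point of the lower envelope of the lines y = a_i + i · x (there are 3 lines, with slopes 0, 1, ..., 2). Only the lines that attain the minimum somewhere contribute to roots; other lines are dominated. Here the surviving (envelope) indices are i = 2, i = 1, i = 0.
Intersections between consecutive envelope lines give the roots: for adjacent envelope indices i < j the intersection is x = (a_i − a_j) / (j − i). Reading off the sorted break points: {-3, 5}.
Verification: at each break x_0, at least two indices attain the minimum of min_i(a_i + i · x_0).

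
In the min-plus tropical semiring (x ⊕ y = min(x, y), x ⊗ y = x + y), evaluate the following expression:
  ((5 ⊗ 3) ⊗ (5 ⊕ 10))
((5 ⊗ 3) ⊗ (5 ⊕ 10)) = 13

Expand innermost to outermost. Recall ⊕ takes the minimum of its arguments and ⊗ takes their sum. Working out the expression ((5 ⊗ 3) ⊗ (5 ⊕ 10)) gives 13.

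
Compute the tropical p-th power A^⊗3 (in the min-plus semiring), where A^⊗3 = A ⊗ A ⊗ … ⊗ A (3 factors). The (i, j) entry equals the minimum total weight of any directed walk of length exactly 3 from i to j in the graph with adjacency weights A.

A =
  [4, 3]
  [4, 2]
A^⊗3 =
  [9, 7]
  [8, 6]

Each entry (A^⊗3)_ij equals the minimum over all length-3 walks i = v_0 → v_1 → … → v_3 = j of Σ_t A[v_t][v_{t+1}]. For example, for (i, j) = (0, 1) we minimise over 4 possible intermediate vertex sequences; the minimum is 7, attained along the walk 0 → 1 → 1 → 1.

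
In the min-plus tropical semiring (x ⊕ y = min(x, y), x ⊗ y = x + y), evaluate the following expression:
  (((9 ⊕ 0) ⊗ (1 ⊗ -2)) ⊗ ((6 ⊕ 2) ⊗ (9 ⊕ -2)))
(((9 ⊕ 0) ⊗ (1 ⊗ -2)) ⊗ ((6 ⊕ 2) ⊗ (9 ⊕ -2))) = -1

Expand innermost to outermost. Recall ⊕ takes the minimum of its arguments and ⊗ takes their sum. Working out the expression (((9 ⊕ 0) ⊗ (1 ⊗ -2)) ⊗ ((6 ⊕ 2) ⊗ (9 ⊕ -2))) gives -1.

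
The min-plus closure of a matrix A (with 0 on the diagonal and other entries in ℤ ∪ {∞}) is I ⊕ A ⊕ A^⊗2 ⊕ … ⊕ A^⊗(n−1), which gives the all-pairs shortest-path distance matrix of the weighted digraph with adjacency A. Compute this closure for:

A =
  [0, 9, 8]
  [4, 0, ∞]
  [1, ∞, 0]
Closure =
  [0, 9, 8]
  [4, 0, 12]
  [1, 10, 0]

This is the Floyd-Warshall all-pairs shortest-path computation. For each intermediate vertex k = 0, 1, …, 2, update dist[i][j] ← min(dist[i][j], dist[i][k] + dist[k][j]). The final matrix gives, for each (i, j), the minimum total weight of any directed path from i to j (possibly empty when i = j).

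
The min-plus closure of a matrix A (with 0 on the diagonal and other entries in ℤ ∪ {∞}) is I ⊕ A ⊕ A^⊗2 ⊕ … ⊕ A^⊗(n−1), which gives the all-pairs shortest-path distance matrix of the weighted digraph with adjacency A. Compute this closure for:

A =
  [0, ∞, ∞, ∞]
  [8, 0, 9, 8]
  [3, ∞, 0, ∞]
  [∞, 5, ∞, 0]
Closure =
  [0, ∞, ∞, ∞]
  [8, 0, 9, 8]
  [3, ∞, 0, ∞]
  [13, 5, 14, 0]

This is the Floyd-Warshall all-pairs shortest-path computation. For each intermediate vertex k = 0, 1, …, 3, update dist[i][j] ← min(dist[i][j], dist[i][k] + dist[k][j]). The final matrix gives, for each (i, j), the minimum total weight of any directed path from i to j (possibly empty when i = j).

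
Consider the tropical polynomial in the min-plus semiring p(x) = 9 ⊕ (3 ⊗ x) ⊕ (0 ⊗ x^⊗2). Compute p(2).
p(2) = 4

A tropical monomial a ⊗ x^⊗i evaluates to a + i · x. Evaluating each term at x = 2:
  Term 0 contributes 9 + 0 · 2 = 9
  Term 1 contributes 3 + 1 · 2 = 5
  Term 2 contributes 0 + 2 · 2 = 4
p(2) = ⊕ of these = min[9, 5, 4] = 4.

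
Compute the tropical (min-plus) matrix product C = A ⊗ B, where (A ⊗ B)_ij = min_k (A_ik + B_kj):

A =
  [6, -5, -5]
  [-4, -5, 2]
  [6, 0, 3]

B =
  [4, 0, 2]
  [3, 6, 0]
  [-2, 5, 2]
A ⊗ B =
  [-7, 0, -5]
  [-2, -4, -5]
  [1, 6, 0]

Apply the min-plus product entry-by-entry:
  C[0][0] = min over k of (A[0][0] + B[0][0] = 6 + 4 = 10, A[0][1] + B[1][0] = -5 + 3 = -2, A[0][2] + B[2][0] = -5 + -2 = -7) = -7 (attained at k = 2)
  C[0][1] = min over k of (A[0][0] + B[0][1] = 6 + 0 = 6, A[0][1] + B[1][1] = -5 + 6 = 1, A[0][2] + B[2][1] = -5 + 5 = 0) = 0 (attained at k = 2)
  C[0][2] = min over k of (A[0][0] + B[0][2] = 6 + 2 = 8, A[0][1] + B[1][2] = -5 + 0 = -5, A[0][2] + B[2][2] = -5 + 2 = -3) = -5 (attained at k = 1)
  C[1][0] = min over k of (A[1][0] + B[0][0] = -4 + 4 = 0, A[1][1] + B[1][0] = -5 + 3 = -2, A[1][2] + B[2][0] = 2 + -2 = 0) = -2 (attained at k = 1)
  C[1][1] = min over k of (A[1][0] + B[0][1] = -4 + 0 = -4, A[1][1] + B[1][1] = -5 + 6 = 1, A[1][2] + B[2][1] = 2 + 5 = 7) = -4 (attained at k = 0)
  C[1][2] = min over k of (A[1][0] + B[0][2] = -4 + 2 = -2, A[1][1] + B[1][2] = -5 + 0 = -5, A[1][2] + B[2][2] = 2 + 2 = 4) = -5 (attained at k = 1)
  C[2][0] = min over k of (A[2][0] + B[0][0] = 6 + 4 = 10, A[2][1] + B[1][0] = 0 + 3 = 3, A[2][2] + B[2][0] = 3 + -2 = 1) = 1 (attained at k = 2)
  C[2][1] = min over k of (A[2][0] + B[0][1] = 6 + 0 = 6, A[2][1] + B[1][1] = 0 + 6 = 6, A[2][2] + B[2][1] = 3 + 5 = 8) = 6 (attained at k = 0)
  C[2][2] = min over k of (A[2][0] + B[0][2] = 6 + 2 = 8, A[2][1] + B[1][2] = 0 + 0 = 0, A[2][2] + B[2][2] = 3 + 2 = 5) = 0 (attained at k = 1)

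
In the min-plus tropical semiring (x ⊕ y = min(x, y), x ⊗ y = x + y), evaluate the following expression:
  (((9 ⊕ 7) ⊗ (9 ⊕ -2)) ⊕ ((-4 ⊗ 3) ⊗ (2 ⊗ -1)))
(((9 ⊕ 7) ⊗ (9 ⊕ -2)) ⊕ ((-4 ⊗ 3) ⊗ (2 ⊗ -1))) = 0

Expand innermost to outermost. Recall ⊕ takes the minimum of its arguments and ⊗ takes their sum. Working out the expression (((9 ⊕ 7) ⊗ (9 ⊕ -2)) ⊕ ((-4 ⊗ 3) ⊗ (2 ⊗ -1))) gives 0.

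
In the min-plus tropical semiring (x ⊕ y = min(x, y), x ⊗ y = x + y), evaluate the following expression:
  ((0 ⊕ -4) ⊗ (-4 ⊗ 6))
((0 ⊕ -4) ⊗ (-4 ⊗ 6)) = -2

Expand innermost to outermost. Recall ⊕ takes the minimum of its arguments and ⊗ takes their sum. Working out the expression ((0 ⊕ -4) ⊗ (-4 ⊗ 6)) gives -2.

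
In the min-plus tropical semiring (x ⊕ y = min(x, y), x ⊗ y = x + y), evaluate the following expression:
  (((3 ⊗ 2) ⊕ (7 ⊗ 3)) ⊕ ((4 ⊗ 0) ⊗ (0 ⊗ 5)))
(((3 ⊗ 2) ⊕ (7 ⊗ 3)) ⊕ ((4 ⊗ 0) ⊗ (0 ⊗ 5))) = 5

Expand innermost to outermost. Recall ⊕ takes the minimum of its arguments and ⊗ takes their sum. Working out the expression (((3 ⊗ 2) ⊕ (7 ⊗ 3)) ⊕ ((4 ⊗ 0) ⊗ (0 ⊗ 5))) gives 5.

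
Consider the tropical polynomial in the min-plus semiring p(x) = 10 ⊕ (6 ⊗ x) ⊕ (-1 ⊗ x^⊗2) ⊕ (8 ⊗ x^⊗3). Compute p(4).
p(4) = 7

A tropical monomial a ⊗ x^⊗i evaluates to a + i · x. Evaluating each term at x = 4:
  Term 0 contributes 10 + 0 · 4 = 10
  Term 1 contributes 6 + 1 · 4 = 10
  Term 2 contributes -1 + 2 · 4 = 7
  Term 3 contributes 8 + 3 · 4 = 20
p(4) = ⊕ of these = min[10, 10, 7, 20] = 7.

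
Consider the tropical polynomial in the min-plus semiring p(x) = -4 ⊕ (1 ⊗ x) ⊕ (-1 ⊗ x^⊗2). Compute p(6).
p(6) = -4

A tropical monomial a ⊗ x^⊗i evaluates to a + i · x. Evaluating each term at x = 6:
  Term 0 contributes -4 + 0 · 6 = -4
  Term 1 contributes 1 + 1 · 6 = 7
  Term 2 contributes -1 + 2 · 6 = 11
p(6) = ⊕ of these = min[-4, 7, 11] = -4.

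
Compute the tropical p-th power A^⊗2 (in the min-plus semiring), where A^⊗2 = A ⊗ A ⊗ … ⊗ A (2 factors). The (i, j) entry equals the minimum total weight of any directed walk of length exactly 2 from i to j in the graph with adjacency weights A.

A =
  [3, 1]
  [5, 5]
A^⊗2 =
  [6, 4]
  [8, 6]

Each entry (A^⊗2)_ij equals the minimum over all length-2 walks i = v_0 → v_1 → … → v_2 = j of Σ_t A[v_t][v_{t+1}]. For example, for (i, j) = (0, 1) we minimise over 2 possible intermediate vertex sequences; the minimum is 4, attained along the walk 0 → 0 → 1.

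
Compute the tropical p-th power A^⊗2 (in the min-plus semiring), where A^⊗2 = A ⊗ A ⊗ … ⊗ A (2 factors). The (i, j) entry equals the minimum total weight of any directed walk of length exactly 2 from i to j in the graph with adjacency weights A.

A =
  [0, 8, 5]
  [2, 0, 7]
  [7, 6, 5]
A^⊗2 =
  [0, 8, 5]
  [2, 0, 7]
  [7, 6, 10]

Each entry (A^⊗2)_ij equals the minimum over all length-2 walks i = v_0 → v_1 → … → v_2 = j of Σ_t A[v_t][v_{t+1}]. For example, for (i, j) = (0, 2) we minimise over 3 possible intermediate vertex sequences; the minimum is 5, attained along the walk 0 → 0 → 2.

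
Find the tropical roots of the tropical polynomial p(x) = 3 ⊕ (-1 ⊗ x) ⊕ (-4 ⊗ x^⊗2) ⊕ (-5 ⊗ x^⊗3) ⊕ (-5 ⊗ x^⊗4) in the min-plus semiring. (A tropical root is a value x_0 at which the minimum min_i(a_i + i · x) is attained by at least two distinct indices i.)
Roots: {0, 1, 3, 4}

Each tropical root is a break point of the lower envelope of the lines y = a_i + i · x (there are 5 lines, with slopes 0, 1, ..., 4). Only the lines that attain the minimum somewhere contribute to roots; other lines are dominated. Here the surviving (envelope) indices are i = 4, i = 3, i = 2, i = 1, i = 0.
Intersections between consecutive envelope lines give the roots: for adjacent envelope indices i < j the intersection is x = (a_i − a_j) / (j − i). Reading off the sorted break points: {0, 1, 3, 4}.
Verification: at each break x_0, at least two indices attain the minimum of min_i(a_i + i · x_0).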